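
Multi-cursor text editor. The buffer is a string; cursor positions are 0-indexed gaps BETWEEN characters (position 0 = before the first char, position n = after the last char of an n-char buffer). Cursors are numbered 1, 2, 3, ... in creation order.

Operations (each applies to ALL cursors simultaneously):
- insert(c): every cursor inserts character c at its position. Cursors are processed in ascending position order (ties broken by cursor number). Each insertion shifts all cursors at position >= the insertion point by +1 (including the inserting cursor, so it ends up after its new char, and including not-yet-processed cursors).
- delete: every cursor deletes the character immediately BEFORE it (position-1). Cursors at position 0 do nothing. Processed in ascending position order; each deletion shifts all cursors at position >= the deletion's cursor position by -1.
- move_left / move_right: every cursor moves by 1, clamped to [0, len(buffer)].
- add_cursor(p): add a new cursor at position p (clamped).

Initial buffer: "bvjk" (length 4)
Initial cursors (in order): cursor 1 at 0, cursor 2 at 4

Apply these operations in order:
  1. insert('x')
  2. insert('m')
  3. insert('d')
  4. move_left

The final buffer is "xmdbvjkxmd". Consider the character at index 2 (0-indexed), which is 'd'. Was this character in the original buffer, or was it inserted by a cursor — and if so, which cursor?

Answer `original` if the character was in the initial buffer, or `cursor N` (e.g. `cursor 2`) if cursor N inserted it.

Answer: cursor 1

Derivation:
After op 1 (insert('x')): buffer="xbvjkx" (len 6), cursors c1@1 c2@6, authorship 1....2
After op 2 (insert('m')): buffer="xmbvjkxm" (len 8), cursors c1@2 c2@8, authorship 11....22
After op 3 (insert('d')): buffer="xmdbvjkxmd" (len 10), cursors c1@3 c2@10, authorship 111....222
After op 4 (move_left): buffer="xmdbvjkxmd" (len 10), cursors c1@2 c2@9, authorship 111....222
Authorship (.=original, N=cursor N): 1 1 1 . . . . 2 2 2
Index 2: author = 1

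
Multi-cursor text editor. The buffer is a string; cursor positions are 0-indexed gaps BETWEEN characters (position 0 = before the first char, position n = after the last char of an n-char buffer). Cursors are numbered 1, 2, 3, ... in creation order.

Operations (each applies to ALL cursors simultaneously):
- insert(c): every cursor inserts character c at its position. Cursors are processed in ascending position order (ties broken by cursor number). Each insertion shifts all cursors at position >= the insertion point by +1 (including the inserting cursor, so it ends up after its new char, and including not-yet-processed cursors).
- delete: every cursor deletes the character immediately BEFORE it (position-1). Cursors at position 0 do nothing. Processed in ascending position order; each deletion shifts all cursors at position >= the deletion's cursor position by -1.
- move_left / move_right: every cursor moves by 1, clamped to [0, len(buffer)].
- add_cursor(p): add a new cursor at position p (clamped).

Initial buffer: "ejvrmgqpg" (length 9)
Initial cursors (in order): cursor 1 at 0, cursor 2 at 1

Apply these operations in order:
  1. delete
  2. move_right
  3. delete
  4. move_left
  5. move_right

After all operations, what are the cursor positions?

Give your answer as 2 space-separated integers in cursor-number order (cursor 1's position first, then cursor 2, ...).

After op 1 (delete): buffer="jvrmgqpg" (len 8), cursors c1@0 c2@0, authorship ........
After op 2 (move_right): buffer="jvrmgqpg" (len 8), cursors c1@1 c2@1, authorship ........
After op 3 (delete): buffer="vrmgqpg" (len 7), cursors c1@0 c2@0, authorship .......
After op 4 (move_left): buffer="vrmgqpg" (len 7), cursors c1@0 c2@0, authorship .......
After op 5 (move_right): buffer="vrmgqpg" (len 7), cursors c1@1 c2@1, authorship .......

Answer: 1 1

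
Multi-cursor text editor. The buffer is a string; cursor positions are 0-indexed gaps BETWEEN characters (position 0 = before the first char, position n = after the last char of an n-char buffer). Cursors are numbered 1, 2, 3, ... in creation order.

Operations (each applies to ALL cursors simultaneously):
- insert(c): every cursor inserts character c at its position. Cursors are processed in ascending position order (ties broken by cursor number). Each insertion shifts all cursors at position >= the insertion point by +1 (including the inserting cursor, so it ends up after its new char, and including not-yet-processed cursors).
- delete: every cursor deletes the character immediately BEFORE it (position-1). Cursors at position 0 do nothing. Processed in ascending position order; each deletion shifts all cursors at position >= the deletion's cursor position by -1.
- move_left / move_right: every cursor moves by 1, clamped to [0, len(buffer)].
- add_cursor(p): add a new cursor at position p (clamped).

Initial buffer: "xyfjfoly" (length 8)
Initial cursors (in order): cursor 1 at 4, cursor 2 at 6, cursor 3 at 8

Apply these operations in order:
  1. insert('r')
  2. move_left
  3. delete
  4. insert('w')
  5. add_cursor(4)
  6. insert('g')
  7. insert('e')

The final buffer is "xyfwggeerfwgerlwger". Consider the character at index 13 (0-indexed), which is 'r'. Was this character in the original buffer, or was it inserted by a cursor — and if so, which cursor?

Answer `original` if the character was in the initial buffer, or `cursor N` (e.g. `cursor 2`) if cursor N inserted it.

Answer: cursor 2

Derivation:
After op 1 (insert('r')): buffer="xyfjrforlyr" (len 11), cursors c1@5 c2@8 c3@11, authorship ....1..2..3
After op 2 (move_left): buffer="xyfjrforlyr" (len 11), cursors c1@4 c2@7 c3@10, authorship ....1..2..3
After op 3 (delete): buffer="xyfrfrlr" (len 8), cursors c1@3 c2@5 c3@7, authorship ...1.2.3
After op 4 (insert('w')): buffer="xyfwrfwrlwr" (len 11), cursors c1@4 c2@7 c3@10, authorship ...11.22.33
After op 5 (add_cursor(4)): buffer="xyfwrfwrlwr" (len 11), cursors c1@4 c4@4 c2@7 c3@10, authorship ...11.22.33
After op 6 (insert('g')): buffer="xyfwggrfwgrlwgr" (len 15), cursors c1@6 c4@6 c2@10 c3@14, authorship ...1141.222.333
After op 7 (insert('e')): buffer="xyfwggeerfwgerlwger" (len 19), cursors c1@8 c4@8 c2@13 c3@18, authorship ...114141.2222.3333
Authorship (.=original, N=cursor N): . . . 1 1 4 1 4 1 . 2 2 2 2 . 3 3 3 3
Index 13: author = 2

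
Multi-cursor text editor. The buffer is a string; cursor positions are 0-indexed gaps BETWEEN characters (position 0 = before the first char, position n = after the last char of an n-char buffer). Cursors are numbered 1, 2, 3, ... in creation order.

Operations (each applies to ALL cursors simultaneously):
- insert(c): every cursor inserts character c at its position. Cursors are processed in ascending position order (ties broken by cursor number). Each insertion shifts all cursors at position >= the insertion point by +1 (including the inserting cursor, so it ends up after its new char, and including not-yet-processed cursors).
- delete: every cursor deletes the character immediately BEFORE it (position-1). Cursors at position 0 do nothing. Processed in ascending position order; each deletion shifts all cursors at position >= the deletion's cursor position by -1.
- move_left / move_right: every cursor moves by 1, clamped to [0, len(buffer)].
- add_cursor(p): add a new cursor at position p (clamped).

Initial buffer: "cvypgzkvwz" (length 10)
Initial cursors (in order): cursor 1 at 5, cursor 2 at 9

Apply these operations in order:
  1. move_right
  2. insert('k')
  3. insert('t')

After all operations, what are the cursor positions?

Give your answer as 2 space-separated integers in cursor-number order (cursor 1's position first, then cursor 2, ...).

Answer: 8 14

Derivation:
After op 1 (move_right): buffer="cvypgzkvwz" (len 10), cursors c1@6 c2@10, authorship ..........
After op 2 (insert('k')): buffer="cvypgzkkvwzk" (len 12), cursors c1@7 c2@12, authorship ......1....2
After op 3 (insert('t')): buffer="cvypgzktkvwzkt" (len 14), cursors c1@8 c2@14, authorship ......11....22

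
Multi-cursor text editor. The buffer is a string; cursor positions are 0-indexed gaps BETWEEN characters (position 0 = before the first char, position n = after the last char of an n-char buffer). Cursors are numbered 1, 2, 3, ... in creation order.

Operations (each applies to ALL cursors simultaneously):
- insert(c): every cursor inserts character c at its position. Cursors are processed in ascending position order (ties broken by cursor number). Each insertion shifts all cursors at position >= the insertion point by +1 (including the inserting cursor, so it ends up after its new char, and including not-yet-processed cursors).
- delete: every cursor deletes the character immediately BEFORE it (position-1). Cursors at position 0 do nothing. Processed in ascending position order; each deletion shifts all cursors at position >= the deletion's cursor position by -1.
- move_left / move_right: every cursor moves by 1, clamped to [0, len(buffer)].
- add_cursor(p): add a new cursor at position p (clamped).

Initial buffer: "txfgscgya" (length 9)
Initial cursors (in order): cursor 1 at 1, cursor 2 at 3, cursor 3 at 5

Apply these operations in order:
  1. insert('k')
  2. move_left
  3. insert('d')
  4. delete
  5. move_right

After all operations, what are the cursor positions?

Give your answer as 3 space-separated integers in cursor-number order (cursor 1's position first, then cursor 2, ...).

Answer: 2 5 8

Derivation:
After op 1 (insert('k')): buffer="tkxfkgskcgya" (len 12), cursors c1@2 c2@5 c3@8, authorship .1..2..3....
After op 2 (move_left): buffer="tkxfkgskcgya" (len 12), cursors c1@1 c2@4 c3@7, authorship .1..2..3....
After op 3 (insert('d')): buffer="tdkxfdkgsdkcgya" (len 15), cursors c1@2 c2@6 c3@10, authorship .11..22..33....
After op 4 (delete): buffer="tkxfkgskcgya" (len 12), cursors c1@1 c2@4 c3@7, authorship .1..2..3....
After op 5 (move_right): buffer="tkxfkgskcgya" (len 12), cursors c1@2 c2@5 c3@8, authorship .1..2..3....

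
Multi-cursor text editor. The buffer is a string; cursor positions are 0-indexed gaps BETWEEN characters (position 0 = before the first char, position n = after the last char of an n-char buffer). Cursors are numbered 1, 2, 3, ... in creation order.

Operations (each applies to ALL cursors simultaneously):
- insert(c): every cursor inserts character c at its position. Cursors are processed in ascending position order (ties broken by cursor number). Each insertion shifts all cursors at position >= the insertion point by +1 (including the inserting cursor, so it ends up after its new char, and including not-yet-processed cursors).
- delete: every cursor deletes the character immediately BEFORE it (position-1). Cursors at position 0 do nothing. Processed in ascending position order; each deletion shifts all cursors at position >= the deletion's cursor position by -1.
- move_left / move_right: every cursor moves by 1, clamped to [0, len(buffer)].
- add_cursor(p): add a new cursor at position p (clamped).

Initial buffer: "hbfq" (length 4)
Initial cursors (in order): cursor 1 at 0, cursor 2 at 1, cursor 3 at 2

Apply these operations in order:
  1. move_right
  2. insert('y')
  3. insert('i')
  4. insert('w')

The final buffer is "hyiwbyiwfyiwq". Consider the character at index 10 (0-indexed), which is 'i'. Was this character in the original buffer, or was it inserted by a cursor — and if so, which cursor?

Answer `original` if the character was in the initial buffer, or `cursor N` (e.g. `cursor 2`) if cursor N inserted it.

Answer: cursor 3

Derivation:
After op 1 (move_right): buffer="hbfq" (len 4), cursors c1@1 c2@2 c3@3, authorship ....
After op 2 (insert('y')): buffer="hybyfyq" (len 7), cursors c1@2 c2@4 c3@6, authorship .1.2.3.
After op 3 (insert('i')): buffer="hyibyifyiq" (len 10), cursors c1@3 c2@6 c3@9, authorship .11.22.33.
After op 4 (insert('w')): buffer="hyiwbyiwfyiwq" (len 13), cursors c1@4 c2@8 c3@12, authorship .111.222.333.
Authorship (.=original, N=cursor N): . 1 1 1 . 2 2 2 . 3 3 3 .
Index 10: author = 3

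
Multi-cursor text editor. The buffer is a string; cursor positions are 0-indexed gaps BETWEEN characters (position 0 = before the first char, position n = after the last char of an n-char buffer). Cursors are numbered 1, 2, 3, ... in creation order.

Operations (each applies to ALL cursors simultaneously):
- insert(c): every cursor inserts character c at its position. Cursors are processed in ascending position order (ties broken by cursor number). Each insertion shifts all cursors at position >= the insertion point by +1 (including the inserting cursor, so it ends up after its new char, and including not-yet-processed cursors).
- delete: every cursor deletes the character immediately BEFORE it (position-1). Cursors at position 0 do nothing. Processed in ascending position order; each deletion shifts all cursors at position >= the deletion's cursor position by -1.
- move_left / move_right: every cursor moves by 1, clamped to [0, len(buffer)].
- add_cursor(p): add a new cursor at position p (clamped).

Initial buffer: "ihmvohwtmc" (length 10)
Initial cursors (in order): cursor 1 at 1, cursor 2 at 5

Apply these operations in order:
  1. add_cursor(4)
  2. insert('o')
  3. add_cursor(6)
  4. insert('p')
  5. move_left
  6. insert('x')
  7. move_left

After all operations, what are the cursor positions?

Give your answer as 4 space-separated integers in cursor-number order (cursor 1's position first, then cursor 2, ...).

Answer: 2 14 10 10

Derivation:
After op 1 (add_cursor(4)): buffer="ihmvohwtmc" (len 10), cursors c1@1 c3@4 c2@5, authorship ..........
After op 2 (insert('o')): buffer="iohmvooohwtmc" (len 13), cursors c1@2 c3@6 c2@8, authorship .1...3.2.....
After op 3 (add_cursor(6)): buffer="iohmvooohwtmc" (len 13), cursors c1@2 c3@6 c4@6 c2@8, authorship .1...3.2.....
After op 4 (insert('p')): buffer="iophmvoppoophwtmc" (len 17), cursors c1@3 c3@9 c4@9 c2@12, authorship .11...334.22.....
After op 5 (move_left): buffer="iophmvoppoophwtmc" (len 17), cursors c1@2 c3@8 c4@8 c2@11, authorship .11...334.22.....
After op 6 (insert('x')): buffer="ioxphmvopxxpooxphwtmc" (len 21), cursors c1@3 c3@11 c4@11 c2@15, authorship .111...33344.222.....
After op 7 (move_left): buffer="ioxphmvopxxpooxphwtmc" (len 21), cursors c1@2 c3@10 c4@10 c2@14, authorship .111...33344.222.....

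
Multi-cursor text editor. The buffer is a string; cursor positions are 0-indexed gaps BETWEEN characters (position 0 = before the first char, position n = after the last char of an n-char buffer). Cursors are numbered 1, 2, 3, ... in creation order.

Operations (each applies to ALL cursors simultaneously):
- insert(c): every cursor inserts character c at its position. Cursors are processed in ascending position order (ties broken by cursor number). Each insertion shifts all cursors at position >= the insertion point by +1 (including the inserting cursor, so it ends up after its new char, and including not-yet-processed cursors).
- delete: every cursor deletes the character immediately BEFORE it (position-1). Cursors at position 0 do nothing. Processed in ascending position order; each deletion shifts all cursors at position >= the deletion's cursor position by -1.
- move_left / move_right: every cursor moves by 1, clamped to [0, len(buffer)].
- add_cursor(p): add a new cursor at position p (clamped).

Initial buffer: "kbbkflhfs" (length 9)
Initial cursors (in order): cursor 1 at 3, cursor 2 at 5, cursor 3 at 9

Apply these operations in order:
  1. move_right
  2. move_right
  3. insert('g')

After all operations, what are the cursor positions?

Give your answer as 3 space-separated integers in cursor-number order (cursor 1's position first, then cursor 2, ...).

Answer: 6 9 12

Derivation:
After op 1 (move_right): buffer="kbbkflhfs" (len 9), cursors c1@4 c2@6 c3@9, authorship .........
After op 2 (move_right): buffer="kbbkflhfs" (len 9), cursors c1@5 c2@7 c3@9, authorship .........
After op 3 (insert('g')): buffer="kbbkfglhgfsg" (len 12), cursors c1@6 c2@9 c3@12, authorship .....1..2..3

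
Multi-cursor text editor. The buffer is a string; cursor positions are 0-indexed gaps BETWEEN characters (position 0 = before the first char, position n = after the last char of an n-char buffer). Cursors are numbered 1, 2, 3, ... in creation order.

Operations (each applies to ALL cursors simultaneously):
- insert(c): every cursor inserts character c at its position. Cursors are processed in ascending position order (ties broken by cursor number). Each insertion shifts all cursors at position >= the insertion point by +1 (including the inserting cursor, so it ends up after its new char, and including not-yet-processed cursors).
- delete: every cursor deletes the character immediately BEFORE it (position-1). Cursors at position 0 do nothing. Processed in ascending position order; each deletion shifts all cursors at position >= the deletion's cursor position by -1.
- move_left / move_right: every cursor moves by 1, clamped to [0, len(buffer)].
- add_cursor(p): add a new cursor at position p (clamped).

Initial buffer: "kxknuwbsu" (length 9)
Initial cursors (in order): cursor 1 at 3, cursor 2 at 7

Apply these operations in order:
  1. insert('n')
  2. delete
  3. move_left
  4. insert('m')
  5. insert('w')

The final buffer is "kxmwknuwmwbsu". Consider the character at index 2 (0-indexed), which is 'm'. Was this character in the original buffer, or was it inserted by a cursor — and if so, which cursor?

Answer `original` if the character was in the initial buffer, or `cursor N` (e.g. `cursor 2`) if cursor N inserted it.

Answer: cursor 1

Derivation:
After op 1 (insert('n')): buffer="kxknnuwbnsu" (len 11), cursors c1@4 c2@9, authorship ...1....2..
After op 2 (delete): buffer="kxknuwbsu" (len 9), cursors c1@3 c2@7, authorship .........
After op 3 (move_left): buffer="kxknuwbsu" (len 9), cursors c1@2 c2@6, authorship .........
After op 4 (insert('m')): buffer="kxmknuwmbsu" (len 11), cursors c1@3 c2@8, authorship ..1....2...
After op 5 (insert('w')): buffer="kxmwknuwmwbsu" (len 13), cursors c1@4 c2@10, authorship ..11....22...
Authorship (.=original, N=cursor N): . . 1 1 . . . . 2 2 . . .
Index 2: author = 1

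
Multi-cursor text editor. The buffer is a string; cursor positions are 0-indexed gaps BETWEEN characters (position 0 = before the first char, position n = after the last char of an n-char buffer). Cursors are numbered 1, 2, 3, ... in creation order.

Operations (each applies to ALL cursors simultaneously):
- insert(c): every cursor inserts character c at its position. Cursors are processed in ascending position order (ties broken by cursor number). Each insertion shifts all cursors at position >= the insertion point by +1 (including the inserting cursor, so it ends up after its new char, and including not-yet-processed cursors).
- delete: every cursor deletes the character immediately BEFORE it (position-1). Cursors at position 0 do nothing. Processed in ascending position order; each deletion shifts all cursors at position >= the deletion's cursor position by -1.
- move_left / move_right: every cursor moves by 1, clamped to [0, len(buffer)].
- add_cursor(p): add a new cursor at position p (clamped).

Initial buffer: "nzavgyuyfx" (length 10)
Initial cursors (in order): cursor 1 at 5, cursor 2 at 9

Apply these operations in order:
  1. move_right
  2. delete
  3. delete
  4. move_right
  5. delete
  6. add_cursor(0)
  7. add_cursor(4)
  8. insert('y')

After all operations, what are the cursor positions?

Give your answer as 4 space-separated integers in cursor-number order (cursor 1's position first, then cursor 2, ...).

Answer: 8 8 1 8

Derivation:
After op 1 (move_right): buffer="nzavgyuyfx" (len 10), cursors c1@6 c2@10, authorship ..........
After op 2 (delete): buffer="nzavguyf" (len 8), cursors c1@5 c2@8, authorship ........
After op 3 (delete): buffer="nzavuy" (len 6), cursors c1@4 c2@6, authorship ......
After op 4 (move_right): buffer="nzavuy" (len 6), cursors c1@5 c2@6, authorship ......
After op 5 (delete): buffer="nzav" (len 4), cursors c1@4 c2@4, authorship ....
After op 6 (add_cursor(0)): buffer="nzav" (len 4), cursors c3@0 c1@4 c2@4, authorship ....
After op 7 (add_cursor(4)): buffer="nzav" (len 4), cursors c3@0 c1@4 c2@4 c4@4, authorship ....
After op 8 (insert('y')): buffer="ynzavyyy" (len 8), cursors c3@1 c1@8 c2@8 c4@8, authorship 3....124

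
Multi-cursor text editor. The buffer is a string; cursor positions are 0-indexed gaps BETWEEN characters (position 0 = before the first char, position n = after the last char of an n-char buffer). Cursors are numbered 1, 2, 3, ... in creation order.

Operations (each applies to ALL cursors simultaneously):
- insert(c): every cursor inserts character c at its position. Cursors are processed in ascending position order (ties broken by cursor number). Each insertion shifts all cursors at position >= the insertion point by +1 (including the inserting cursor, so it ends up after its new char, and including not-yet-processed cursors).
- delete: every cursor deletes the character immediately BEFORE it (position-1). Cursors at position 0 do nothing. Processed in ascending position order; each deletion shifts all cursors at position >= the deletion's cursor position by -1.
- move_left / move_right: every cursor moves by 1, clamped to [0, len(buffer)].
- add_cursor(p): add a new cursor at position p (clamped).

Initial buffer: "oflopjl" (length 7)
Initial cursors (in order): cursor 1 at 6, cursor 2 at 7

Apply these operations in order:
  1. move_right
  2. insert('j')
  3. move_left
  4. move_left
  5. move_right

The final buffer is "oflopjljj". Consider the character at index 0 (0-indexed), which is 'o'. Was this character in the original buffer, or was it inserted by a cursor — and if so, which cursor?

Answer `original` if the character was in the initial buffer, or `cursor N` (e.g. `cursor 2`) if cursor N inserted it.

After op 1 (move_right): buffer="oflopjl" (len 7), cursors c1@7 c2@7, authorship .......
After op 2 (insert('j')): buffer="oflopjljj" (len 9), cursors c1@9 c2@9, authorship .......12
After op 3 (move_left): buffer="oflopjljj" (len 9), cursors c1@8 c2@8, authorship .......12
After op 4 (move_left): buffer="oflopjljj" (len 9), cursors c1@7 c2@7, authorship .......12
After op 5 (move_right): buffer="oflopjljj" (len 9), cursors c1@8 c2@8, authorship .......12
Authorship (.=original, N=cursor N): . . . . . . . 1 2
Index 0: author = original

Answer: original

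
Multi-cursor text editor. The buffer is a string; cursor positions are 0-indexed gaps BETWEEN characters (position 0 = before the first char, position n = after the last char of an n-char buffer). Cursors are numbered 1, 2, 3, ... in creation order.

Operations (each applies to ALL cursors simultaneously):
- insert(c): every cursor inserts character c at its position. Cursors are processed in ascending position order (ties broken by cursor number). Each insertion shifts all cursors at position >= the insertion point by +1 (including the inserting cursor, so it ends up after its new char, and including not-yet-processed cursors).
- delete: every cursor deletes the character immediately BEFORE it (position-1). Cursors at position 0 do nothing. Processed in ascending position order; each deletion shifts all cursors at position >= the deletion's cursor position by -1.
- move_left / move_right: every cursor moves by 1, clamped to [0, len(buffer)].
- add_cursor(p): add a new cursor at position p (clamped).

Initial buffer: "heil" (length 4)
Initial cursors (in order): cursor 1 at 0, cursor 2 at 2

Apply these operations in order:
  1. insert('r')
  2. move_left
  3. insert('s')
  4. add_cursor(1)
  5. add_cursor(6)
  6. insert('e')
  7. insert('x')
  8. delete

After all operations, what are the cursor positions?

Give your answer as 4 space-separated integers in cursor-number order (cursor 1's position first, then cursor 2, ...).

Answer: 3 8 3 10

Derivation:
After op 1 (insert('r')): buffer="rheril" (len 6), cursors c1@1 c2@4, authorship 1..2..
After op 2 (move_left): buffer="rheril" (len 6), cursors c1@0 c2@3, authorship 1..2..
After op 3 (insert('s')): buffer="srhesril" (len 8), cursors c1@1 c2@5, authorship 11..22..
After op 4 (add_cursor(1)): buffer="srhesril" (len 8), cursors c1@1 c3@1 c2@5, authorship 11..22..
After op 5 (add_cursor(6)): buffer="srhesril" (len 8), cursors c1@1 c3@1 c2@5 c4@6, authorship 11..22..
After op 6 (insert('e')): buffer="seerhesereil" (len 12), cursors c1@3 c3@3 c2@8 c4@10, authorship 1131..2224..
After op 7 (insert('x')): buffer="seexxrhesexrexil" (len 16), cursors c1@5 c3@5 c2@11 c4@14, authorship 113131..222244..
After op 8 (delete): buffer="seerhesereil" (len 12), cursors c1@3 c3@3 c2@8 c4@10, authorship 1131..2224..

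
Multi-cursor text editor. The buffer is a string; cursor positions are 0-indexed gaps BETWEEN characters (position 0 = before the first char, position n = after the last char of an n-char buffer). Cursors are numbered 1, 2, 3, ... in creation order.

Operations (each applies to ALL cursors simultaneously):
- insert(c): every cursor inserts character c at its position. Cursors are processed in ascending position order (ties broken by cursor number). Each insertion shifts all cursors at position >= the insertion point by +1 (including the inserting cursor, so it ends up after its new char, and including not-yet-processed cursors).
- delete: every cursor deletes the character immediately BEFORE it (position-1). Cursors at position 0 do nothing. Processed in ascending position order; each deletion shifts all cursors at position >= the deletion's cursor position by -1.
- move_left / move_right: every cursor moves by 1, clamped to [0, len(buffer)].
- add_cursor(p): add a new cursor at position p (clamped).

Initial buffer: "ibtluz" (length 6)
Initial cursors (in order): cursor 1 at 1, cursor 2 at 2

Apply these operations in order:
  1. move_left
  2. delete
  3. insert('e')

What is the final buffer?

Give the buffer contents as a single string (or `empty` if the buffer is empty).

After op 1 (move_left): buffer="ibtluz" (len 6), cursors c1@0 c2@1, authorship ......
After op 2 (delete): buffer="btluz" (len 5), cursors c1@0 c2@0, authorship .....
After op 3 (insert('e')): buffer="eebtluz" (len 7), cursors c1@2 c2@2, authorship 12.....

Answer: eebtluz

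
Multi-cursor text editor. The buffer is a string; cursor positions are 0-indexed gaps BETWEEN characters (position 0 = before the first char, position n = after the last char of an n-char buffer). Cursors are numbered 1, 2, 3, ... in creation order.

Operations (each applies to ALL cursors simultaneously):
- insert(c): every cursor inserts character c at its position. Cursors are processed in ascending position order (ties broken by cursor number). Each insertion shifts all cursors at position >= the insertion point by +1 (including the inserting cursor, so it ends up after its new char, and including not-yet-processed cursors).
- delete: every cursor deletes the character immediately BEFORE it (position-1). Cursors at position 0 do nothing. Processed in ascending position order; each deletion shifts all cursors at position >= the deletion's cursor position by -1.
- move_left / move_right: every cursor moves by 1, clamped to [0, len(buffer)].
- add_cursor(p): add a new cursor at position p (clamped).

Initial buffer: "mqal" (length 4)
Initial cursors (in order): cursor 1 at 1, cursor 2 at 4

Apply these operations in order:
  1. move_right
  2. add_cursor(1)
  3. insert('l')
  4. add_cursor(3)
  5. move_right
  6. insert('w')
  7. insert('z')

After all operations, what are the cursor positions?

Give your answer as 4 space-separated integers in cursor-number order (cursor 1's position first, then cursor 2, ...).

Answer: 11 15 5 8

Derivation:
After op 1 (move_right): buffer="mqal" (len 4), cursors c1@2 c2@4, authorship ....
After op 2 (add_cursor(1)): buffer="mqal" (len 4), cursors c3@1 c1@2 c2@4, authorship ....
After op 3 (insert('l')): buffer="mlqlall" (len 7), cursors c3@2 c1@4 c2@7, authorship .3.1..2
After op 4 (add_cursor(3)): buffer="mlqlall" (len 7), cursors c3@2 c4@3 c1@4 c2@7, authorship .3.1..2
After op 5 (move_right): buffer="mlqlall" (len 7), cursors c3@3 c4@4 c1@5 c2@7, authorship .3.1..2
After op 6 (insert('w')): buffer="mlqwlwawllw" (len 11), cursors c3@4 c4@6 c1@8 c2@11, authorship .3.314.1.22
After op 7 (insert('z')): buffer="mlqwzlwzawzllwz" (len 15), cursors c3@5 c4@8 c1@11 c2@15, authorship .3.33144.11.222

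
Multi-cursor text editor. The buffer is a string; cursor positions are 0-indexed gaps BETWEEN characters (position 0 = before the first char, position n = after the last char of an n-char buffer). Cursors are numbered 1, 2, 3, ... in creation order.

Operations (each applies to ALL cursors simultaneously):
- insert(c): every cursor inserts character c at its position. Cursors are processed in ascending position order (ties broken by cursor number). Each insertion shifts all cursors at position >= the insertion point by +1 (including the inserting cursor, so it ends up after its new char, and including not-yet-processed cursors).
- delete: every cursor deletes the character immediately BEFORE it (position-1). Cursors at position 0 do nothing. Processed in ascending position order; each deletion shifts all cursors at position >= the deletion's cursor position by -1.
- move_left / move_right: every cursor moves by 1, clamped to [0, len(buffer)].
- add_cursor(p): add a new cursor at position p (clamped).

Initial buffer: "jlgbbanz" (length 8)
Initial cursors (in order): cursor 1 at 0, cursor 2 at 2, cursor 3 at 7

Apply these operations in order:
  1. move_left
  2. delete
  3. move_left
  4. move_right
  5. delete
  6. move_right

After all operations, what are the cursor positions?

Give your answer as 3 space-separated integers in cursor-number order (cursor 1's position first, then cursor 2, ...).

After op 1 (move_left): buffer="jlgbbanz" (len 8), cursors c1@0 c2@1 c3@6, authorship ........
After op 2 (delete): buffer="lgbbnz" (len 6), cursors c1@0 c2@0 c3@4, authorship ......
After op 3 (move_left): buffer="lgbbnz" (len 6), cursors c1@0 c2@0 c3@3, authorship ......
After op 4 (move_right): buffer="lgbbnz" (len 6), cursors c1@1 c2@1 c3@4, authorship ......
After op 5 (delete): buffer="gbnz" (len 4), cursors c1@0 c2@0 c3@2, authorship ....
After op 6 (move_right): buffer="gbnz" (len 4), cursors c1@1 c2@1 c3@3, authorship ....

Answer: 1 1 3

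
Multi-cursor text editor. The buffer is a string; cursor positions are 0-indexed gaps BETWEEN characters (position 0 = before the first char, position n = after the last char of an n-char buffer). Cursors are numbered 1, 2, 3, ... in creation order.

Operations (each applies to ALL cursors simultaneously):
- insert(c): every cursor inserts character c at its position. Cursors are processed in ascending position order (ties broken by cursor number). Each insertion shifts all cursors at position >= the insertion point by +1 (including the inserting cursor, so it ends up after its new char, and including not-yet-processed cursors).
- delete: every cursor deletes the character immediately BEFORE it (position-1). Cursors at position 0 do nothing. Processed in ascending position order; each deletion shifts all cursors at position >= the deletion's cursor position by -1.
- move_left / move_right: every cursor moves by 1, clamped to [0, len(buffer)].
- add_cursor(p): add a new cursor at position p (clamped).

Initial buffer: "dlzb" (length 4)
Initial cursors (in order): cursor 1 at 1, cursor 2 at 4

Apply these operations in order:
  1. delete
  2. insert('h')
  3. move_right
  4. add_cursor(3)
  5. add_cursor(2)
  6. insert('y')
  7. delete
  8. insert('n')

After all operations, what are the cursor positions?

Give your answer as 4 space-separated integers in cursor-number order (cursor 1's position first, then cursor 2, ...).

Answer: 4 8 6 4

Derivation:
After op 1 (delete): buffer="lz" (len 2), cursors c1@0 c2@2, authorship ..
After op 2 (insert('h')): buffer="hlzh" (len 4), cursors c1@1 c2@4, authorship 1..2
After op 3 (move_right): buffer="hlzh" (len 4), cursors c1@2 c2@4, authorship 1..2
After op 4 (add_cursor(3)): buffer="hlzh" (len 4), cursors c1@2 c3@3 c2@4, authorship 1..2
After op 5 (add_cursor(2)): buffer="hlzh" (len 4), cursors c1@2 c4@2 c3@3 c2@4, authorship 1..2
After op 6 (insert('y')): buffer="hlyyzyhy" (len 8), cursors c1@4 c4@4 c3@6 c2@8, authorship 1.14.322
After op 7 (delete): buffer="hlzh" (len 4), cursors c1@2 c4@2 c3@3 c2@4, authorship 1..2
After op 8 (insert('n')): buffer="hlnnznhn" (len 8), cursors c1@4 c4@4 c3@6 c2@8, authorship 1.14.322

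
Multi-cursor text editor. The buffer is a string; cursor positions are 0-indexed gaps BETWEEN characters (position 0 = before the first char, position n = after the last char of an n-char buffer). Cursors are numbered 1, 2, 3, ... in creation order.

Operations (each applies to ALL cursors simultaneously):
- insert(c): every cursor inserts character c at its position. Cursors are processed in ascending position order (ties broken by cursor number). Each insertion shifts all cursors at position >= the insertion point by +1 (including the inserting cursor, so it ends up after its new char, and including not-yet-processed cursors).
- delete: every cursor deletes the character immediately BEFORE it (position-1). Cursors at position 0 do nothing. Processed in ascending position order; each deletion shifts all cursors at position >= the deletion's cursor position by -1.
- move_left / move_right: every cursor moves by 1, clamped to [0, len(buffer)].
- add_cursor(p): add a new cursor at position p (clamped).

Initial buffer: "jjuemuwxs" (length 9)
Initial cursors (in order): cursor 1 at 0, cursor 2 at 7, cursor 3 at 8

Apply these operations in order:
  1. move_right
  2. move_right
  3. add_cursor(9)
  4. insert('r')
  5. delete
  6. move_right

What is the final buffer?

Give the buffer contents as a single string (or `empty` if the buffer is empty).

Answer: jjuemuwxs

Derivation:
After op 1 (move_right): buffer="jjuemuwxs" (len 9), cursors c1@1 c2@8 c3@9, authorship .........
After op 2 (move_right): buffer="jjuemuwxs" (len 9), cursors c1@2 c2@9 c3@9, authorship .........
After op 3 (add_cursor(9)): buffer="jjuemuwxs" (len 9), cursors c1@2 c2@9 c3@9 c4@9, authorship .........
After op 4 (insert('r')): buffer="jjruemuwxsrrr" (len 13), cursors c1@3 c2@13 c3@13 c4@13, authorship ..1.......234
After op 5 (delete): buffer="jjuemuwxs" (len 9), cursors c1@2 c2@9 c3@9 c4@9, authorship .........
After op 6 (move_right): buffer="jjuemuwxs" (len 9), cursors c1@3 c2@9 c3@9 c4@9, authorship .........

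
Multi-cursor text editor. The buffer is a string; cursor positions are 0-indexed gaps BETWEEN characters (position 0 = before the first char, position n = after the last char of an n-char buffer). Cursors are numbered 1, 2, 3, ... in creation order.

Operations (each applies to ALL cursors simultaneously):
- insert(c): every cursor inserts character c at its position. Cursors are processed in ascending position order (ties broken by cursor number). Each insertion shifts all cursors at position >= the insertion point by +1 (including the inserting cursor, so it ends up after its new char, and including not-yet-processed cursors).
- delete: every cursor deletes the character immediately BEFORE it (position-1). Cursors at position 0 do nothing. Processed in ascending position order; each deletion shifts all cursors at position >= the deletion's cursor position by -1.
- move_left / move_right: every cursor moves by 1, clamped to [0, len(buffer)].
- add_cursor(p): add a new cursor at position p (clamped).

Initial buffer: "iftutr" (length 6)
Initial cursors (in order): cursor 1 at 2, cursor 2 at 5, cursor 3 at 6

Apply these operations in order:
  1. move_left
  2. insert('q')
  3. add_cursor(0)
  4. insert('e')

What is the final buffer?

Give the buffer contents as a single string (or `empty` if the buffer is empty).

Answer: eiqeftuqetqer

Derivation:
After op 1 (move_left): buffer="iftutr" (len 6), cursors c1@1 c2@4 c3@5, authorship ......
After op 2 (insert('q')): buffer="iqftuqtqr" (len 9), cursors c1@2 c2@6 c3@8, authorship .1...2.3.
After op 3 (add_cursor(0)): buffer="iqftuqtqr" (len 9), cursors c4@0 c1@2 c2@6 c3@8, authorship .1...2.3.
After op 4 (insert('e')): buffer="eiqeftuqetqer" (len 13), cursors c4@1 c1@4 c2@9 c3@12, authorship 4.11...22.33.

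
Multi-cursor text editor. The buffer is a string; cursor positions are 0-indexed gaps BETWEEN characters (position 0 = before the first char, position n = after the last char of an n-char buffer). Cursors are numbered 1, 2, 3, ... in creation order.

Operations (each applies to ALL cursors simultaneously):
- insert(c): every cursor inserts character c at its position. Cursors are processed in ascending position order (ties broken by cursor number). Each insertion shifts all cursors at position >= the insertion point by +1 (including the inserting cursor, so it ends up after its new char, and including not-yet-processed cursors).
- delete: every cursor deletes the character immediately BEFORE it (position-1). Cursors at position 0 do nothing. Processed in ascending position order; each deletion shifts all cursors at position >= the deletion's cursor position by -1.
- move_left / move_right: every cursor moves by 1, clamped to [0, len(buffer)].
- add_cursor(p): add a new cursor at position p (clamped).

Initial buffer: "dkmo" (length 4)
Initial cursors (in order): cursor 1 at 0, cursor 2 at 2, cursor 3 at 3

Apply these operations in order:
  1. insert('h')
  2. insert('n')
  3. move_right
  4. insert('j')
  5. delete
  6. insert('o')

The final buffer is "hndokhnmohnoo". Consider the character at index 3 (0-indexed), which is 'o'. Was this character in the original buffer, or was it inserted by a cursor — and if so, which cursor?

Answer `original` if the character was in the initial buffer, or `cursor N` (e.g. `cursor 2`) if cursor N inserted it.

After op 1 (insert('h')): buffer="hdkhmho" (len 7), cursors c1@1 c2@4 c3@6, authorship 1..2.3.
After op 2 (insert('n')): buffer="hndkhnmhno" (len 10), cursors c1@2 c2@6 c3@9, authorship 11..22.33.
After op 3 (move_right): buffer="hndkhnmhno" (len 10), cursors c1@3 c2@7 c3@10, authorship 11..22.33.
After op 4 (insert('j')): buffer="hndjkhnmjhnoj" (len 13), cursors c1@4 c2@9 c3@13, authorship 11.1.22.233.3
After op 5 (delete): buffer="hndkhnmhno" (len 10), cursors c1@3 c2@7 c3@10, authorship 11..22.33.
After op 6 (insert('o')): buffer="hndokhnmohnoo" (len 13), cursors c1@4 c2@9 c3@13, authorship 11.1.22.233.3
Authorship (.=original, N=cursor N): 1 1 . 1 . 2 2 . 2 3 3 . 3
Index 3: author = 1

Answer: cursor 1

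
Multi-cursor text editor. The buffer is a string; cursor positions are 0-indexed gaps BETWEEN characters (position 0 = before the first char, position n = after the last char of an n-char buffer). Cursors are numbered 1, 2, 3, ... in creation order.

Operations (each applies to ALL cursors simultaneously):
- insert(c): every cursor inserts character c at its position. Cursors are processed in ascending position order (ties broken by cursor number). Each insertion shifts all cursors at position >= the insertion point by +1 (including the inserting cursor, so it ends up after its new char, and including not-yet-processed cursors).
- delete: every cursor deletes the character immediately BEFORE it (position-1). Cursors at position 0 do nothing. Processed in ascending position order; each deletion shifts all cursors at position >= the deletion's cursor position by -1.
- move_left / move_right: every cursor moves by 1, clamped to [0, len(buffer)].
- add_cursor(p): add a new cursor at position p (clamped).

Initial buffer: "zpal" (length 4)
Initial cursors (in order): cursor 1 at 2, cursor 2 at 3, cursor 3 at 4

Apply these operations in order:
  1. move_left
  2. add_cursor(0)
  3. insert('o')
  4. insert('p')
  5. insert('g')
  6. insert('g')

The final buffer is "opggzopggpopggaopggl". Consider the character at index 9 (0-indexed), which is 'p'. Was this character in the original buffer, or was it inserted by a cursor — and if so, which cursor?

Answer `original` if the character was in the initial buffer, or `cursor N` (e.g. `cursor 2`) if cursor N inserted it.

Answer: original

Derivation:
After op 1 (move_left): buffer="zpal" (len 4), cursors c1@1 c2@2 c3@3, authorship ....
After op 2 (add_cursor(0)): buffer="zpal" (len 4), cursors c4@0 c1@1 c2@2 c3@3, authorship ....
After op 3 (insert('o')): buffer="ozopoaol" (len 8), cursors c4@1 c1@3 c2@5 c3@7, authorship 4.1.2.3.
After op 4 (insert('p')): buffer="opzoppopaopl" (len 12), cursors c4@2 c1@5 c2@8 c3@11, authorship 44.11.22.33.
After op 5 (insert('g')): buffer="opgzopgpopgaopgl" (len 16), cursors c4@3 c1@7 c2@11 c3@15, authorship 444.111.222.333.
After op 6 (insert('g')): buffer="opggzopggpopggaopggl" (len 20), cursors c4@4 c1@9 c2@14 c3@19, authorship 4444.1111.2222.3333.
Authorship (.=original, N=cursor N): 4 4 4 4 . 1 1 1 1 . 2 2 2 2 . 3 3 3 3 .
Index 9: author = original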